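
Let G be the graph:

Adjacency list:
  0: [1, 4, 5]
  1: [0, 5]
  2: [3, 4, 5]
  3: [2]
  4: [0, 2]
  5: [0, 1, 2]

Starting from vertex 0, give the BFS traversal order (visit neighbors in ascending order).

BFS from vertex 0 (neighbors processed in ascending order):
Visit order: 0, 1, 4, 5, 2, 3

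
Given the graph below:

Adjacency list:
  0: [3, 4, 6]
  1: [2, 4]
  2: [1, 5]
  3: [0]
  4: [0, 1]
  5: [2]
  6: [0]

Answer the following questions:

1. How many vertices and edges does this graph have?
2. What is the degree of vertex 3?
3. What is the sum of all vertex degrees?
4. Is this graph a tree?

Count: 7 vertices, 6 edges.
Vertex 3 has neighbors [0], degree = 1.
Handshaking lemma: 2 * 6 = 12.
A graph is a tree iff it is connected and has exactly n-1 edges. This graph is connected (all 7 vertices in one component) and has 7-1 = 6 edges. It is a tree.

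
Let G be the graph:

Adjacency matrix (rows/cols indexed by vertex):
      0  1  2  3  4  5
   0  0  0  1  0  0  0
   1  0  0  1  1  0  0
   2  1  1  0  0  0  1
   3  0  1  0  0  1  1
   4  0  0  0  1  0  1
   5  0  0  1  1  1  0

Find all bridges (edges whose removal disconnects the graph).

A bridge is an edge whose removal increases the number of connected components.
Bridges found: (0,2)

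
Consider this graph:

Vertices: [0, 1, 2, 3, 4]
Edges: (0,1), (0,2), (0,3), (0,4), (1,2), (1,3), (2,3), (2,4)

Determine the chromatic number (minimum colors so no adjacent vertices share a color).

The graph has a maximum clique of size 4 (lower bound on chromatic number).
A valid 4-coloring: {0: 0, 1: 2, 2: 1, 3: 3, 4: 2}.
Chromatic number = 4.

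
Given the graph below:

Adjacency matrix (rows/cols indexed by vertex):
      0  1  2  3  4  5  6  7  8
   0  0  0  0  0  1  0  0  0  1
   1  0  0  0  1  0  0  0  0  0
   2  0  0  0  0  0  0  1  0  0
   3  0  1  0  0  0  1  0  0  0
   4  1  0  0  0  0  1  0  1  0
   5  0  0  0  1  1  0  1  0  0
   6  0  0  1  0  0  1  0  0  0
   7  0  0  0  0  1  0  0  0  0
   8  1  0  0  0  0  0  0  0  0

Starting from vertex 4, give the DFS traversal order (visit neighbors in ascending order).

DFS from vertex 4 (neighbors processed in ascending order):
Visit order: 4, 0, 8, 5, 3, 1, 6, 2, 7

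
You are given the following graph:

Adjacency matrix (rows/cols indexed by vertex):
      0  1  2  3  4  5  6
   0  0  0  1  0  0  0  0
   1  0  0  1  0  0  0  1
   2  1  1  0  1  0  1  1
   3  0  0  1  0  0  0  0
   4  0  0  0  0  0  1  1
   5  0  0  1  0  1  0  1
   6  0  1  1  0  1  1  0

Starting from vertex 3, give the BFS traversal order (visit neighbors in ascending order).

BFS from vertex 3 (neighbors processed in ascending order):
Visit order: 3, 2, 0, 1, 5, 6, 4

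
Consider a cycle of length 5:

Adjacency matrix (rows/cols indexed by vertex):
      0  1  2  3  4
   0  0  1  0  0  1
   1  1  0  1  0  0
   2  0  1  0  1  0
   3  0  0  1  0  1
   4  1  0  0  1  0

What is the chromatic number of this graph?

This is an odd cycle (C_5). Odd cycles are not bipartite (any 2-coloring forces two adjacent vertices to match), and 3 colors suffice.
Chromatic number = 3.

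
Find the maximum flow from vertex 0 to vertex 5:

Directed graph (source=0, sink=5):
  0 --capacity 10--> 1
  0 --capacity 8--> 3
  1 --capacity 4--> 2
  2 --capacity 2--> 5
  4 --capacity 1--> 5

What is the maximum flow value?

Computing max flow:
  Flow on (0->1): 2/10
  Flow on (1->2): 2/4
  Flow on (2->5): 2/2
Maximum flow = 2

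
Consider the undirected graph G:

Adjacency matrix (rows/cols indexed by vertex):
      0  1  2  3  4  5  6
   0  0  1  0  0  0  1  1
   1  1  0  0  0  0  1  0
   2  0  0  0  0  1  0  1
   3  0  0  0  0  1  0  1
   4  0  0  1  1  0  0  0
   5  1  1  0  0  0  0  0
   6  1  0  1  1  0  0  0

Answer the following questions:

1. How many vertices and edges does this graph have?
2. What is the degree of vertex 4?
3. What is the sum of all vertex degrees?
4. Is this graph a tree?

Count: 7 vertices, 8 edges.
Vertex 4 has neighbors [2, 3], degree = 2.
Handshaking lemma: 2 * 8 = 16.
A tree on 7 vertices has 6 edges. This graph has 8 edges (2 extra). Not a tree.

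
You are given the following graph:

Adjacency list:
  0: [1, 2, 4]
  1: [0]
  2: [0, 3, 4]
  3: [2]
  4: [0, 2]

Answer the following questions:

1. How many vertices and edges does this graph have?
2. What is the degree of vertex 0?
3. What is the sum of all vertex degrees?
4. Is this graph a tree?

Count: 5 vertices, 5 edges.
Vertex 0 has neighbors [1, 2, 4], degree = 3.
Handshaking lemma: 2 * 5 = 10.
A tree on 5 vertices has 4 edges. This graph has 5 edges (1 extra). Not a tree.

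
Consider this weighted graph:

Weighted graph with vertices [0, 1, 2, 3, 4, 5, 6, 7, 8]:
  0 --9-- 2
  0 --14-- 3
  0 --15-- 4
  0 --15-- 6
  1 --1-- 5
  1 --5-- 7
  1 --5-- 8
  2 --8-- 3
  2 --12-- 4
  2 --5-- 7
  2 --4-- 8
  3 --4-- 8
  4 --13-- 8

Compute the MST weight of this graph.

Applying Kruskal's algorithm (sort edges by weight, add if no cycle):
  Add (1,5) w=1
  Add (2,8) w=4
  Add (3,8) w=4
  Add (1,8) w=5
  Add (1,7) w=5
  Skip (2,7) w=5 (creates cycle)
  Skip (2,3) w=8 (creates cycle)
  Add (0,2) w=9
  Add (2,4) w=12
  Skip (4,8) w=13 (creates cycle)
  Skip (0,3) w=14 (creates cycle)
  Add (0,6) w=15
  Skip (0,4) w=15 (creates cycle)
MST weight = 55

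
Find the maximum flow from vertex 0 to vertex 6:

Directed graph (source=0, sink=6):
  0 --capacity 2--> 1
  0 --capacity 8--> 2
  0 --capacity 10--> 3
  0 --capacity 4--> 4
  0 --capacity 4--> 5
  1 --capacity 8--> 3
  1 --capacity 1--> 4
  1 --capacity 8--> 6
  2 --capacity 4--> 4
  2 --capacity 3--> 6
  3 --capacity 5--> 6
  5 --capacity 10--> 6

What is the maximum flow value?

Computing max flow:
  Flow on (0->1): 2/2
  Flow on (0->2): 3/8
  Flow on (0->3): 5/10
  Flow on (0->5): 4/4
  Flow on (1->6): 2/8
  Flow on (2->6): 3/3
  Flow on (3->6): 5/5
  Flow on (5->6): 4/10
Maximum flow = 14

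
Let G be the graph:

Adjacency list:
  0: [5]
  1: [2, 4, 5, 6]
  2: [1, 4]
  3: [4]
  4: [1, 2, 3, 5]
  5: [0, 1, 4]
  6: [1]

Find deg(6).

Vertex 6 has neighbors [1], so deg(6) = 1.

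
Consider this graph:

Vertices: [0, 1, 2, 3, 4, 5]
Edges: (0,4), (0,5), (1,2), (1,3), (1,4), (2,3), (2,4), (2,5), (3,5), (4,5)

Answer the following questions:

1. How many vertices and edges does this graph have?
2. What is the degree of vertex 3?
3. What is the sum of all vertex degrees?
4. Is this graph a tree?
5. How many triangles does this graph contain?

Count: 6 vertices, 10 edges.
Vertex 3 has neighbors [1, 2, 5], degree = 3.
Handshaking lemma: 2 * 10 = 20.
A tree on 6 vertices has 5 edges. This graph has 10 edges (5 extra). Not a tree.
Number of triangles = 5.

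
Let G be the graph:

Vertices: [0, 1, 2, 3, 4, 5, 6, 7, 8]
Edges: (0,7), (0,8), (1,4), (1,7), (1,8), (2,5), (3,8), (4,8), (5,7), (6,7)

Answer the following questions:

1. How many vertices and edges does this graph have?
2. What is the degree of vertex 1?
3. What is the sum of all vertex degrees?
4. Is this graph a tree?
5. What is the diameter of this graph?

Count: 9 vertices, 10 edges.
Vertex 1 has neighbors [4, 7, 8], degree = 3.
Handshaking lemma: 2 * 10 = 20.
A tree on 9 vertices has 8 edges. This graph has 10 edges (2 extra). Not a tree.
Diameter (longest shortest path) = 5.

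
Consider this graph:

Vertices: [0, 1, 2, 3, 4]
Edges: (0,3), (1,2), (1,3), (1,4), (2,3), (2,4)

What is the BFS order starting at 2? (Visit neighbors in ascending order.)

BFS from vertex 2 (neighbors processed in ascending order):
Visit order: 2, 1, 3, 4, 0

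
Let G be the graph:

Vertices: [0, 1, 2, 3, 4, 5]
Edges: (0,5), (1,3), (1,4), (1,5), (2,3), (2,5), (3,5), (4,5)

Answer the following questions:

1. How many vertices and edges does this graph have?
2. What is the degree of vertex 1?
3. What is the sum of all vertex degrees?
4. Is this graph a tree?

Count: 6 vertices, 8 edges.
Vertex 1 has neighbors [3, 4, 5], degree = 3.
Handshaking lemma: 2 * 8 = 16.
A tree on 6 vertices has 5 edges. This graph has 8 edges (3 extra). Not a tree.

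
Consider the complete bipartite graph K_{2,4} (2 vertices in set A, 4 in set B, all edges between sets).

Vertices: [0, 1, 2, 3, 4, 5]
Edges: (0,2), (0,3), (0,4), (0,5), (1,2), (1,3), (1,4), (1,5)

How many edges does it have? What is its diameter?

K_{2,4} has 2 * 4 = 8 edges.
Any vertex reaches any opposite-side vertex in 1 step; same-side vertices reach in 2 steps via any opposite-side vertex.
Diameter = 2.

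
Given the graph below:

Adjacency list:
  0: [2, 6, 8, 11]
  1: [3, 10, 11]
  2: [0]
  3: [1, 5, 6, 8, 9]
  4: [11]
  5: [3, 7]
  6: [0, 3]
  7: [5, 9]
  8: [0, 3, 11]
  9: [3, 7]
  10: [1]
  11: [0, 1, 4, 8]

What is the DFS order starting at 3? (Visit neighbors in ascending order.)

DFS from vertex 3 (neighbors processed in ascending order):
Visit order: 3, 1, 10, 11, 0, 2, 6, 8, 4, 5, 7, 9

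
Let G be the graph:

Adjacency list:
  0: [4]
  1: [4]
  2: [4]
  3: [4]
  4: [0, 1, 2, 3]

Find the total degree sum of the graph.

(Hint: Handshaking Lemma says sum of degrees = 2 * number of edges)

Count edges: 4 edges.
By Handshaking Lemma: sum of degrees = 2 * 4 = 8.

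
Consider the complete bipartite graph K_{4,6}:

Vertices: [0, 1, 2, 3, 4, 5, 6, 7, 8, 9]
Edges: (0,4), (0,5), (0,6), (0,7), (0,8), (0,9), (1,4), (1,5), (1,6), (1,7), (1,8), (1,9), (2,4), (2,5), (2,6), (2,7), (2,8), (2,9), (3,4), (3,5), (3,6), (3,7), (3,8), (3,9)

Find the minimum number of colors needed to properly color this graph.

K_{4,6} is bipartite: vertices split into two independent sets of size 4 and 6.
Color one set 0, the other 1. No adjacent vertices share a color.
Chromatic number = 2.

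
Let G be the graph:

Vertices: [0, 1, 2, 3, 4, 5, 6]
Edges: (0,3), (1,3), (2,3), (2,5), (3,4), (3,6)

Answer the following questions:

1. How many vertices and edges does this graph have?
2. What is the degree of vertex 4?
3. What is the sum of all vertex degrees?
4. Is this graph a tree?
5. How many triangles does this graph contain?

Count: 7 vertices, 6 edges.
Vertex 4 has neighbors [3], degree = 1.
Handshaking lemma: 2 * 6 = 12.
A graph is a tree iff it is connected and has exactly n-1 edges. This graph is connected (all 7 vertices in one component) and has 7-1 = 6 edges. It is a tree.
Number of triangles = 0.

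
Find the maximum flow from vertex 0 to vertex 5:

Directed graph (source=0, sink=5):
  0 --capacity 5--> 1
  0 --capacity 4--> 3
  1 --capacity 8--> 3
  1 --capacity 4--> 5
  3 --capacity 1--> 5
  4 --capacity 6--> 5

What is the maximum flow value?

Computing max flow:
  Flow on (0->1): 4/5
  Flow on (0->3): 1/4
  Flow on (1->5): 4/4
  Flow on (3->5): 1/1
Maximum flow = 5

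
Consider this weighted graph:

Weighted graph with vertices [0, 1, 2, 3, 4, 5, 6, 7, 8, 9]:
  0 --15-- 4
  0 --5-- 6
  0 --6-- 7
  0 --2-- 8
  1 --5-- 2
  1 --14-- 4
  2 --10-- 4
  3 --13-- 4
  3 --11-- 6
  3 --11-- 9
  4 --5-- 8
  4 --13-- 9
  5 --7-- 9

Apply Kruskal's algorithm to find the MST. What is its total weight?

Applying Kruskal's algorithm (sort edges by weight, add if no cycle):
  Add (0,8) w=2
  Add (0,6) w=5
  Add (1,2) w=5
  Add (4,8) w=5
  Add (0,7) w=6
  Add (5,9) w=7
  Add (2,4) w=10
  Add (3,9) w=11
  Add (3,6) w=11
  Skip (3,4) w=13 (creates cycle)
  Skip (4,9) w=13 (creates cycle)
  Skip (1,4) w=14 (creates cycle)
  Skip (0,4) w=15 (creates cycle)
MST weight = 62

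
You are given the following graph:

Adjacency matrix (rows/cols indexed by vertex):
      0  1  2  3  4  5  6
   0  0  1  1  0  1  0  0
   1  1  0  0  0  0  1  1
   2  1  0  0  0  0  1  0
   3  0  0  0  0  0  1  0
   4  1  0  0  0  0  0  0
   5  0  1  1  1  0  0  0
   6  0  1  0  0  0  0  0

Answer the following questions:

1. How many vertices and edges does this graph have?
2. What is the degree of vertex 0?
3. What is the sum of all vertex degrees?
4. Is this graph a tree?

Count: 7 vertices, 7 edges.
Vertex 0 has neighbors [1, 2, 4], degree = 3.
Handshaking lemma: 2 * 7 = 14.
A tree on 7 vertices has 6 edges. This graph has 7 edges (1 extra). Not a tree.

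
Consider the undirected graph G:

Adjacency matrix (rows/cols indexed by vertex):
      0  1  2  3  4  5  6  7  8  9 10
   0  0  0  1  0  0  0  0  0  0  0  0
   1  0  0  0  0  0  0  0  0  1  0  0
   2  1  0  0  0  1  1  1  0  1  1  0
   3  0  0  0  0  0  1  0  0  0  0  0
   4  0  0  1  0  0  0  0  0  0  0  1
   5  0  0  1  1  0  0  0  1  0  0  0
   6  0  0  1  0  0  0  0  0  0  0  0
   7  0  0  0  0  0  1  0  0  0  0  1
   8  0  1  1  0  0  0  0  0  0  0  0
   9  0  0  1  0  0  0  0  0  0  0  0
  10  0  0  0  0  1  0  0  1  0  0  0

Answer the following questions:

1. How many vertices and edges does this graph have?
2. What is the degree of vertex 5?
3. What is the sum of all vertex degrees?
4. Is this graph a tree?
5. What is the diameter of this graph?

Count: 11 vertices, 11 edges.
Vertex 5 has neighbors [2, 3, 7], degree = 3.
Handshaking lemma: 2 * 11 = 22.
A tree on 11 vertices has 10 edges. This graph has 11 edges (1 extra). Not a tree.
Diameter (longest shortest path) = 4.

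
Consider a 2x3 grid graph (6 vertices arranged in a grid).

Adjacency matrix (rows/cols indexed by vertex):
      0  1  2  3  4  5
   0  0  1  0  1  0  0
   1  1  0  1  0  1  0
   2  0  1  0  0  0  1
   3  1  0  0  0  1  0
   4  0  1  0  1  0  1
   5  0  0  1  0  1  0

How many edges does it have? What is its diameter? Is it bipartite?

A 2x3 grid has 3 vertical edges and 4 horizontal edges.
Total edges = 3 + 4 = 7.
Diameter = (2-1) + (3-1) = 3 (corner to opposite corner).
Grid graphs are bipartite (checkerboard coloring).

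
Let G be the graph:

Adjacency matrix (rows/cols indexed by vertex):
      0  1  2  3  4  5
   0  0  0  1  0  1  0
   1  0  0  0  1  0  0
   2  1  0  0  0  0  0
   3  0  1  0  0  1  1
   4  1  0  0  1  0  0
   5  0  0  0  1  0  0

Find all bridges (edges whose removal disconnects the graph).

A bridge is an edge whose removal increases the number of connected components.
Bridges found: (0,2), (0,4), (1,3), (3,4), (3,5)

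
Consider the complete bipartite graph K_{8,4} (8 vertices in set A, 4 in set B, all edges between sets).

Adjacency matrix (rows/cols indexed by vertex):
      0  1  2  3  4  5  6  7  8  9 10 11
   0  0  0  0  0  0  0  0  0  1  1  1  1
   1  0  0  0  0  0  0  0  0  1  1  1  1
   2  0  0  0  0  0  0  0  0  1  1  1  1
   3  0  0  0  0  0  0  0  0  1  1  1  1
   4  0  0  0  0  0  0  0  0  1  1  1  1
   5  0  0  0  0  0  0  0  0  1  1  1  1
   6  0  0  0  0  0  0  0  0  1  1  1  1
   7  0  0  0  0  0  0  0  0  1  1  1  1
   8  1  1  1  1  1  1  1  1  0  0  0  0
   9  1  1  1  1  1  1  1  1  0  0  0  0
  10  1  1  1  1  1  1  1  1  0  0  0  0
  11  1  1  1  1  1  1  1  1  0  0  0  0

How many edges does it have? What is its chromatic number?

K_{8,4} has 8 * 4 = 32 edges.
Bipartite graphs have chromatic number 2 (color each partition differently).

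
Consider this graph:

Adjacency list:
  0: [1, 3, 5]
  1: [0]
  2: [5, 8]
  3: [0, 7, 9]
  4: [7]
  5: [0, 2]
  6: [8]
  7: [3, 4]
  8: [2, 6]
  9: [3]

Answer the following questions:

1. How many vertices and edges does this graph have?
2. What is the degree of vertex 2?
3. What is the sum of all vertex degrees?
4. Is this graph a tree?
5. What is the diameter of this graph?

Count: 10 vertices, 9 edges.
Vertex 2 has neighbors [5, 8], degree = 2.
Handshaking lemma: 2 * 9 = 18.
A graph is a tree iff it is connected and has exactly n-1 edges. This graph is connected (all 10 vertices in one component) and has 10-1 = 9 edges. It is a tree.
Diameter (longest shortest path) = 7.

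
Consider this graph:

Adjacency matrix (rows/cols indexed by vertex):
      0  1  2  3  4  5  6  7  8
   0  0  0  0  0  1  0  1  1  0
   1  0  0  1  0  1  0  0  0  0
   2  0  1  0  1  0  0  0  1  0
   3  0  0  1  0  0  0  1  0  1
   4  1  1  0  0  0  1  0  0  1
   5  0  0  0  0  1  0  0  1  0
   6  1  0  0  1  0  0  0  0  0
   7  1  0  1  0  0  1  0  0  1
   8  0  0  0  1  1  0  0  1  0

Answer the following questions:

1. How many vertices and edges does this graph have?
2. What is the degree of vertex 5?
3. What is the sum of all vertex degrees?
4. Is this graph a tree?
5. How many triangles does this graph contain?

Count: 9 vertices, 13 edges.
Vertex 5 has neighbors [4, 7], degree = 2.
Handshaking lemma: 2 * 13 = 26.
A tree on 9 vertices has 8 edges. This graph has 13 edges (5 extra). Not a tree.
Number of triangles = 0.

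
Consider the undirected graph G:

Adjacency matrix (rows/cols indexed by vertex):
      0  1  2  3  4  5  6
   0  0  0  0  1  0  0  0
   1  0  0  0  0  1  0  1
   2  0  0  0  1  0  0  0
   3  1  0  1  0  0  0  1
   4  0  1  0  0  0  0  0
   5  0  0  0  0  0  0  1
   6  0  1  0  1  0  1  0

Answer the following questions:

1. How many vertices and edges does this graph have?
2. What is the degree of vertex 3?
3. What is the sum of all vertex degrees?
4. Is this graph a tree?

Count: 7 vertices, 6 edges.
Vertex 3 has neighbors [0, 2, 6], degree = 3.
Handshaking lemma: 2 * 6 = 12.
A graph is a tree iff it is connected and has exactly n-1 edges. This graph is connected (all 7 vertices in one component) and has 7-1 = 6 edges. It is a tree.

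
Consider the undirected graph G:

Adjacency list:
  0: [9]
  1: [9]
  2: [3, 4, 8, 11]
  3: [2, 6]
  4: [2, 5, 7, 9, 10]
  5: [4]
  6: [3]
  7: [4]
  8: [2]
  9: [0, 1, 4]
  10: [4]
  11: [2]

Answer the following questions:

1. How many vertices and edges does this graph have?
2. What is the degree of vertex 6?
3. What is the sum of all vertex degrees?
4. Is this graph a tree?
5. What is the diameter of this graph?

Count: 12 vertices, 11 edges.
Vertex 6 has neighbors [3], degree = 1.
Handshaking lemma: 2 * 11 = 22.
A graph is a tree iff it is connected and has exactly n-1 edges. This graph is connected (all 12 vertices in one component) and has 12-1 = 11 edges. It is a tree.
Diameter (longest shortest path) = 5.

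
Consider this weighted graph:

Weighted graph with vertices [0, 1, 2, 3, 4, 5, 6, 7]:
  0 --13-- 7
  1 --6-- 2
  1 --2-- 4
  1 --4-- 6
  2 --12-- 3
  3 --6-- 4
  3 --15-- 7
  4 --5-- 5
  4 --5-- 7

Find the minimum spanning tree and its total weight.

Applying Kruskal's algorithm (sort edges by weight, add if no cycle):
  Add (1,4) w=2
  Add (1,6) w=4
  Add (4,5) w=5
  Add (4,7) w=5
  Add (1,2) w=6
  Add (3,4) w=6
  Skip (2,3) w=12 (creates cycle)
  Add (0,7) w=13
  Skip (3,7) w=15 (creates cycle)
MST weight = 41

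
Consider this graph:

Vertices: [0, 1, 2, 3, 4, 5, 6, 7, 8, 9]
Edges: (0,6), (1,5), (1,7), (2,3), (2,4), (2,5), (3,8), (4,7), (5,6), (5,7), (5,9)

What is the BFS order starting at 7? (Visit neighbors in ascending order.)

BFS from vertex 7 (neighbors processed in ascending order):
Visit order: 7, 1, 4, 5, 2, 6, 9, 3, 0, 8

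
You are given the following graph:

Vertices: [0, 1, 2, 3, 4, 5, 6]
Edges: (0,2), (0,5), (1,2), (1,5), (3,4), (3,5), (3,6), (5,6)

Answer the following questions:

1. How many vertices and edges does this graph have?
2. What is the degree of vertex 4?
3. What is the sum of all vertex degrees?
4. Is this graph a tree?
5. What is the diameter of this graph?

Count: 7 vertices, 8 edges.
Vertex 4 has neighbors [3], degree = 1.
Handshaking lemma: 2 * 8 = 16.
A tree on 7 vertices has 6 edges. This graph has 8 edges (2 extra). Not a tree.
Diameter (longest shortest path) = 4.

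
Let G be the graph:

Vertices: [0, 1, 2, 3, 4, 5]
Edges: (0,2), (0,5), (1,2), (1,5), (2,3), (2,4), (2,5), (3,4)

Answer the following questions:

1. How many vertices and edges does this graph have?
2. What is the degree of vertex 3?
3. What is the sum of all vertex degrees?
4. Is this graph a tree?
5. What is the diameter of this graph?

Count: 6 vertices, 8 edges.
Vertex 3 has neighbors [2, 4], degree = 2.
Handshaking lemma: 2 * 8 = 16.
A tree on 6 vertices has 5 edges. This graph has 8 edges (3 extra). Not a tree.
Diameter (longest shortest path) = 2.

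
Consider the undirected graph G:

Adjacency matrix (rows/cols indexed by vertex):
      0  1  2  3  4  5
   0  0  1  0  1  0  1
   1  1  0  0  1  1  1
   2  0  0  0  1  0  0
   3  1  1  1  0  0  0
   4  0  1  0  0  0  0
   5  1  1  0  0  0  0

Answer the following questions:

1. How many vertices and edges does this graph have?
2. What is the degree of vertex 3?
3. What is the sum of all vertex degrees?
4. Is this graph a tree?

Count: 6 vertices, 7 edges.
Vertex 3 has neighbors [0, 1, 2], degree = 3.
Handshaking lemma: 2 * 7 = 14.
A tree on 6 vertices has 5 edges. This graph has 7 edges (2 extra). Not a tree.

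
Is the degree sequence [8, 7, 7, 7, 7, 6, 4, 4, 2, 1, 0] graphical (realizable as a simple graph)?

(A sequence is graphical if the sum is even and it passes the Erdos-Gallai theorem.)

Sum of degrees = 53. Sum is odd, so the sequence is NOT graphical.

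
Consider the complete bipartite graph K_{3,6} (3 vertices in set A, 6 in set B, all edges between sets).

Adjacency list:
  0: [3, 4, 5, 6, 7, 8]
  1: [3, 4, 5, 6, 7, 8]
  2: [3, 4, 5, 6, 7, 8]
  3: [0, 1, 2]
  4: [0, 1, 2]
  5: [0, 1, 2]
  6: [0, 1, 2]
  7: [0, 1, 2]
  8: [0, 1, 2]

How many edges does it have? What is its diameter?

K_{3,6} has 3 * 6 = 18 edges.
Any vertex reaches any opposite-side vertex in 1 step; same-side vertices reach in 2 steps via any opposite-side vertex.
Diameter = 2.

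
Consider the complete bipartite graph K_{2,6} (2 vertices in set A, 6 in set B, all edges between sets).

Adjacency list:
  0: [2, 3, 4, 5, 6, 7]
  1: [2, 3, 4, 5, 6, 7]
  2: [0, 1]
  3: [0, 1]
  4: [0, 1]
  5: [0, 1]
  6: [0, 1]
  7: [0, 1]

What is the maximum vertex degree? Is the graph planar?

Set-A vertices have degree 6; set-B vertices have degree 2. Maximum degree = max(2,6) = 6.
min(2,6) <= 2, so K_{2,6} avoids a K_{3,3} subdivision and is planar.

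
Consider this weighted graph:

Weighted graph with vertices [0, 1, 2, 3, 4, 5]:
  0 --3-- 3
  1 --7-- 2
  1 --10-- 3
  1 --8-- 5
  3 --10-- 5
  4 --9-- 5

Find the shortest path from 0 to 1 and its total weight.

Using Dijkstra's algorithm from vertex 0:
Shortest path: 0 -> 3 -> 1
Total weight: 3 + 10 = 13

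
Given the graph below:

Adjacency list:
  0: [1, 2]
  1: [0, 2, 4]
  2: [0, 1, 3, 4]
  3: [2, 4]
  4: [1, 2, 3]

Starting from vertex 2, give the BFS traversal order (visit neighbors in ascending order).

BFS from vertex 2 (neighbors processed in ascending order):
Visit order: 2, 0, 1, 3, 4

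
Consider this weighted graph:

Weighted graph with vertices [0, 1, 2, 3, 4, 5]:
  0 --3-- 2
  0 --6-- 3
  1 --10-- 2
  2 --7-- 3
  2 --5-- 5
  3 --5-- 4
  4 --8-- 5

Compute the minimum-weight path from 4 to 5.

Using Dijkstra's algorithm from vertex 4:
Shortest path: 4 -> 5
Total weight: 8 = 8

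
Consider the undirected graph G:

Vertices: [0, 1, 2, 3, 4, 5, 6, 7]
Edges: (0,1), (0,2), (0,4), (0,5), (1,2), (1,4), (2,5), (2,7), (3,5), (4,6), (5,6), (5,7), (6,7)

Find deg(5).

Vertex 5 has neighbors [0, 2, 3, 6, 7], so deg(5) = 5.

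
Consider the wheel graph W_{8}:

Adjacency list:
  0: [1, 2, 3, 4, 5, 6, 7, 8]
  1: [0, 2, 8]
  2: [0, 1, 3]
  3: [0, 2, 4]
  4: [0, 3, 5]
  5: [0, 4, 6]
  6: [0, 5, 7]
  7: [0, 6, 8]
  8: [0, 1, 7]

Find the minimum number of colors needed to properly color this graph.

W_{8} = C_{8} plus a hub adjacent to every cycle vertex.
The outer cycle needs 2 colors (even cycle); the hub is adjacent to all of them so needs a fresh color.
Chromatic number = 2 + 1 = 3.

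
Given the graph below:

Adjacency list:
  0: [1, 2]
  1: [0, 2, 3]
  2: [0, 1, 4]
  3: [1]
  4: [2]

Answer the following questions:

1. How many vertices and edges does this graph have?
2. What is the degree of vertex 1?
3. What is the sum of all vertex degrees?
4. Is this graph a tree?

Count: 5 vertices, 5 edges.
Vertex 1 has neighbors [0, 2, 3], degree = 3.
Handshaking lemma: 2 * 5 = 10.
A tree on 5 vertices has 4 edges. This graph has 5 edges (1 extra). Not a tree.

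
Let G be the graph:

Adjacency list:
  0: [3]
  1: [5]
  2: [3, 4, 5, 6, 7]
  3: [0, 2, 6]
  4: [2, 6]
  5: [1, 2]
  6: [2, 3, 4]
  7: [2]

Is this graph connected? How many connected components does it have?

Checking connectivity: the graph has 1 connected component(s).
All vertices are reachable from each other. The graph IS connected.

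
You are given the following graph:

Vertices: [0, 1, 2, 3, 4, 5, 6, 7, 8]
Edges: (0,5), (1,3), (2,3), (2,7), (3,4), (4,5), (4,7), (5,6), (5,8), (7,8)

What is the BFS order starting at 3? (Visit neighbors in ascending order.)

BFS from vertex 3 (neighbors processed in ascending order):
Visit order: 3, 1, 2, 4, 7, 5, 8, 0, 6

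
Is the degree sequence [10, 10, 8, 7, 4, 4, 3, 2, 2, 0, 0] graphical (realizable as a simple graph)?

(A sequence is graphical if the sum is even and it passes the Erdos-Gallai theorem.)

Sum of degrees = 50. Sum is even but fails Erdos-Gallai. The sequence is NOT graphical.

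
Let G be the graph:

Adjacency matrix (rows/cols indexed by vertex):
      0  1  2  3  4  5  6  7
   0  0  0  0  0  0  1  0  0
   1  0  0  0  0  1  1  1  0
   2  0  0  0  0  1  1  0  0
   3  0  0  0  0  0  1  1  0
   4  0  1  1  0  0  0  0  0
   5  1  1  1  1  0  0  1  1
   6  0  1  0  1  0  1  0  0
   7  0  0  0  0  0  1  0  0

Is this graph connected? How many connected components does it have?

Checking connectivity: the graph has 1 connected component(s).
All vertices are reachable from each other. The graph IS connected.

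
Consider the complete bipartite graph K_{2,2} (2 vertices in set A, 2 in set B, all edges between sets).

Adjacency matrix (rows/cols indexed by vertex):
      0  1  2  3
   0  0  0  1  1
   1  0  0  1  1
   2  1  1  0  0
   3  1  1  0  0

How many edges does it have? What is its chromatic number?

K_{2,2} has 2 * 2 = 4 edges.
Bipartite graphs have chromatic number 2 (color each partition differently).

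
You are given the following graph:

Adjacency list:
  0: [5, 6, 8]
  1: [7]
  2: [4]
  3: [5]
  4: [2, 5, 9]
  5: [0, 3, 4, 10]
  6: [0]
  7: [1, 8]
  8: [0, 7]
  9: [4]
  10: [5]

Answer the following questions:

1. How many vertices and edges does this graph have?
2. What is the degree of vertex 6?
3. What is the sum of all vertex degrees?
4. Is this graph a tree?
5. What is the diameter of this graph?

Count: 11 vertices, 10 edges.
Vertex 6 has neighbors [0], degree = 1.
Handshaking lemma: 2 * 10 = 20.
A graph is a tree iff it is connected and has exactly n-1 edges. This graph is connected (all 11 vertices in one component) and has 11-1 = 10 edges. It is a tree.
Diameter (longest shortest path) = 6.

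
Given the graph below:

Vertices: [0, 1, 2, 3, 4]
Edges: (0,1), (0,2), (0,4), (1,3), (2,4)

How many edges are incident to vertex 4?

Vertex 4 has neighbors [0, 2], so deg(4) = 2.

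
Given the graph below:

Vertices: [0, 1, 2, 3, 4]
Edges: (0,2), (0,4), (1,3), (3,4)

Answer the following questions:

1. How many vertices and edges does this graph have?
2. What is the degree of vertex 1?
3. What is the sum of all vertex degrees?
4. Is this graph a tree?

Count: 5 vertices, 4 edges.
Vertex 1 has neighbors [3], degree = 1.
Handshaking lemma: 2 * 4 = 8.
A graph is a tree iff it is connected and has exactly n-1 edges. This graph is connected (all 5 vertices in one component) and has 5-1 = 4 edges. It is a tree.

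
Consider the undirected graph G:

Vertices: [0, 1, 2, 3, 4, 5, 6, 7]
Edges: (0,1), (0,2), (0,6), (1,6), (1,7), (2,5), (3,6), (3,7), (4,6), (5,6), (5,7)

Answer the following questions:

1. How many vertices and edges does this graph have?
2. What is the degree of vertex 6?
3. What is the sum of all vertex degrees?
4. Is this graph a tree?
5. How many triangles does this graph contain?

Count: 8 vertices, 11 edges.
Vertex 6 has neighbors [0, 1, 3, 4, 5], degree = 5.
Handshaking lemma: 2 * 11 = 22.
A tree on 8 vertices has 7 edges. This graph has 11 edges (4 extra). Not a tree.
Number of triangles = 1.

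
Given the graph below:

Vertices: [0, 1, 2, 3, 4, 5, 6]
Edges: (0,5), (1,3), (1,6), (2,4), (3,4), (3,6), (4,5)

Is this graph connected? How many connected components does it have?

Checking connectivity: the graph has 1 connected component(s).
All vertices are reachable from each other. The graph IS connected.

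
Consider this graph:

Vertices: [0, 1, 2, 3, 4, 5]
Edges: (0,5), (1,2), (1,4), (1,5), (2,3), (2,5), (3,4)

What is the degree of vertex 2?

Vertex 2 has neighbors [1, 3, 5], so deg(2) = 3.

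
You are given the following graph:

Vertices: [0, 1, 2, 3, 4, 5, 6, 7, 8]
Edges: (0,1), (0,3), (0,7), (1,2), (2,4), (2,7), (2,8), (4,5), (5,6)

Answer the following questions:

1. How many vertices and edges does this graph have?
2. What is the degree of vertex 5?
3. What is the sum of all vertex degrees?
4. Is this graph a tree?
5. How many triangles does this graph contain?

Count: 9 vertices, 9 edges.
Vertex 5 has neighbors [4, 6], degree = 2.
Handshaking lemma: 2 * 9 = 18.
A tree on 9 vertices has 8 edges. This graph has 9 edges (1 extra). Not a tree.
Number of triangles = 0.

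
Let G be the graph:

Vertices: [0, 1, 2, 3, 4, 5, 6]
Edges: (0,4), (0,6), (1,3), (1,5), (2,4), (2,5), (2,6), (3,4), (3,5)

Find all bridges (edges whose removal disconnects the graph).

No bridges found. The graph is 2-edge-connected (no single edge removal disconnects it).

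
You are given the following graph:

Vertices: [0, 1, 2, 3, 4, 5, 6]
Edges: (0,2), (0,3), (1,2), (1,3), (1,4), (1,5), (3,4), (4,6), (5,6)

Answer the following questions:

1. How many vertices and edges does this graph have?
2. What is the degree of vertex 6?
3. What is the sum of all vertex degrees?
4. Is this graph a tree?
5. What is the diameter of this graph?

Count: 7 vertices, 9 edges.
Vertex 6 has neighbors [4, 5], degree = 2.
Handshaking lemma: 2 * 9 = 18.
A tree on 7 vertices has 6 edges. This graph has 9 edges (3 extra). Not a tree.
Diameter (longest shortest path) = 3.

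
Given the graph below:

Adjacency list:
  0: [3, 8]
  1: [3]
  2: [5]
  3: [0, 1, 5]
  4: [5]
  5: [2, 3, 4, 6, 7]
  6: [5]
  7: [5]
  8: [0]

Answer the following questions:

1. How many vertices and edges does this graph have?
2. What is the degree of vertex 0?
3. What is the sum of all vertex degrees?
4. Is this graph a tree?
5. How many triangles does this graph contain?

Count: 9 vertices, 8 edges.
Vertex 0 has neighbors [3, 8], degree = 2.
Handshaking lemma: 2 * 8 = 16.
A graph is a tree iff it is connected and has exactly n-1 edges. This graph is connected (all 9 vertices in one component) and has 9-1 = 8 edges. It is a tree.
Number of triangles = 0.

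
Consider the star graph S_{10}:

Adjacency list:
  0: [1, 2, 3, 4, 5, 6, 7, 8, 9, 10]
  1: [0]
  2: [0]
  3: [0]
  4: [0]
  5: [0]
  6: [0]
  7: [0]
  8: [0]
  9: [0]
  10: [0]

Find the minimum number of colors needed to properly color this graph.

S_{10} has one hub adjacent to 10 leaves; leaves are pairwise non-adjacent.
Color the hub 0 and every leaf 1.
Chromatic number = 2.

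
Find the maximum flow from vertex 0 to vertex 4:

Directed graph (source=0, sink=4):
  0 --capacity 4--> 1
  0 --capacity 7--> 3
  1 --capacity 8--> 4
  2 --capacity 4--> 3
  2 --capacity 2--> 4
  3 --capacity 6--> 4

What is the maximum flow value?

Computing max flow:
  Flow on (0->1): 4/4
  Flow on (0->3): 6/7
  Flow on (1->4): 4/8
  Flow on (3->4): 6/6
Maximum flow = 10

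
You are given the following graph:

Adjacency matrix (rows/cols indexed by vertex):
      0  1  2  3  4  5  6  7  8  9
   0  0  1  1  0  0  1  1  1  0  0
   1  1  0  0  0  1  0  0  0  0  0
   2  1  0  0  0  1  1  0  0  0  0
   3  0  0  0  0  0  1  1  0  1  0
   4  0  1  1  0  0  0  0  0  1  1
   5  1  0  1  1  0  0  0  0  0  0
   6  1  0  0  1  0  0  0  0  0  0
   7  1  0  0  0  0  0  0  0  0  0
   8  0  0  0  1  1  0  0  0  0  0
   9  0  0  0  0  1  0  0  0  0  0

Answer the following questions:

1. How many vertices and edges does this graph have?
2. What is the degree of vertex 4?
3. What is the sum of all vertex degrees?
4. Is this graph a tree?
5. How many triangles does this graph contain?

Count: 10 vertices, 13 edges.
Vertex 4 has neighbors [1, 2, 8, 9], degree = 4.
Handshaking lemma: 2 * 13 = 26.
A tree on 10 vertices has 9 edges. This graph has 13 edges (4 extra). Not a tree.
Number of triangles = 1.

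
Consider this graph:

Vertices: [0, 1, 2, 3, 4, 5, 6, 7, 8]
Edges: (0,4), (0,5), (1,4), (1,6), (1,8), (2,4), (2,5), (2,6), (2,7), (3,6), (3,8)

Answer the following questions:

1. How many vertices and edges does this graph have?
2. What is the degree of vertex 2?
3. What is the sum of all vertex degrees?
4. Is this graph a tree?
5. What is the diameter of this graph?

Count: 9 vertices, 11 edges.
Vertex 2 has neighbors [4, 5, 6, 7], degree = 4.
Handshaking lemma: 2 * 11 = 22.
A tree on 9 vertices has 8 edges. This graph has 11 edges (3 extra). Not a tree.
Diameter (longest shortest path) = 4.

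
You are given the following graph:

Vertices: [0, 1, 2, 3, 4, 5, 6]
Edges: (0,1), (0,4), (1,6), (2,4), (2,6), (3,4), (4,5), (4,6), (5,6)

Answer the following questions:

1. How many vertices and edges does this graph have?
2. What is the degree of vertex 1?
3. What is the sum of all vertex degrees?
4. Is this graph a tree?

Count: 7 vertices, 9 edges.
Vertex 1 has neighbors [0, 6], degree = 2.
Handshaking lemma: 2 * 9 = 18.
A tree on 7 vertices has 6 edges. This graph has 9 edges (3 extra). Not a tree.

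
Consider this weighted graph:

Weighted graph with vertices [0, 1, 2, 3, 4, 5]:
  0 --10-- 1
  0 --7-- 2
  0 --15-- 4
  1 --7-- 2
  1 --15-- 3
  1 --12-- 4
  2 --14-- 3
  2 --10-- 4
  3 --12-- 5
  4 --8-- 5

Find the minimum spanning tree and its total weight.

Applying Kruskal's algorithm (sort edges by weight, add if no cycle):
  Add (0,2) w=7
  Add (1,2) w=7
  Add (4,5) w=8
  Skip (0,1) w=10 (creates cycle)
  Add (2,4) w=10
  Skip (1,4) w=12 (creates cycle)
  Add (3,5) w=12
  Skip (2,3) w=14 (creates cycle)
  Skip (0,4) w=15 (creates cycle)
  Skip (1,3) w=15 (creates cycle)
MST weight = 44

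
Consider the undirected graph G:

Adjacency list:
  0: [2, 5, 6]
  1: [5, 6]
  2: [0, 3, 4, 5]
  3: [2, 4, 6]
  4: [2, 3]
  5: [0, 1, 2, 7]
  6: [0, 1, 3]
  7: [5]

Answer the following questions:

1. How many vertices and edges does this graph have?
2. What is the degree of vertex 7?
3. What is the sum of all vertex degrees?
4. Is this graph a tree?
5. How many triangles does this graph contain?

Count: 8 vertices, 11 edges.
Vertex 7 has neighbors [5], degree = 1.
Handshaking lemma: 2 * 11 = 22.
A tree on 8 vertices has 7 edges. This graph has 11 edges (4 extra). Not a tree.
Number of triangles = 2.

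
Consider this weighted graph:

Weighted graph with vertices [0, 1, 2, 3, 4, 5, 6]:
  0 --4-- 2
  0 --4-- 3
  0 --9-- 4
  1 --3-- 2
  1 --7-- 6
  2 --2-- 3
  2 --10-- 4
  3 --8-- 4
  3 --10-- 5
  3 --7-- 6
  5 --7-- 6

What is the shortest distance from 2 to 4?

Using Dijkstra's algorithm from vertex 2:
Shortest path: 2 -> 4
Total weight: 10 = 10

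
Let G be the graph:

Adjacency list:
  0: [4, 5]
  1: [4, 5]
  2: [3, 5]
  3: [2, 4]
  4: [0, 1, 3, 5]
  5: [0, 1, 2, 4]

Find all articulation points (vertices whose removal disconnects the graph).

No articulation points. The graph is biconnected.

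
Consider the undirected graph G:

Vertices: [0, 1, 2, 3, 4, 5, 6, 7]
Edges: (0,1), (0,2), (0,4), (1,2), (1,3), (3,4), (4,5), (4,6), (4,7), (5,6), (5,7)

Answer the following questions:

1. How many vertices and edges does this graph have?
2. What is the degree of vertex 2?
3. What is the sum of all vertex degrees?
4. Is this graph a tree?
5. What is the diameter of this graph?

Count: 8 vertices, 11 edges.
Vertex 2 has neighbors [0, 1], degree = 2.
Handshaking lemma: 2 * 11 = 22.
A tree on 8 vertices has 7 edges. This graph has 11 edges (4 extra). Not a tree.
Diameter (longest shortest path) = 3.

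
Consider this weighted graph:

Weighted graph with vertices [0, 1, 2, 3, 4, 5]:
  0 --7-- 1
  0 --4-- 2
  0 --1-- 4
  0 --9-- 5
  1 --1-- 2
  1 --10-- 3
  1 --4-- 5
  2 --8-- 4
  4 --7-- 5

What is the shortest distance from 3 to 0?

Using Dijkstra's algorithm from vertex 3:
Shortest path: 3 -> 1 -> 2 -> 0
Total weight: 10 + 1 + 4 = 15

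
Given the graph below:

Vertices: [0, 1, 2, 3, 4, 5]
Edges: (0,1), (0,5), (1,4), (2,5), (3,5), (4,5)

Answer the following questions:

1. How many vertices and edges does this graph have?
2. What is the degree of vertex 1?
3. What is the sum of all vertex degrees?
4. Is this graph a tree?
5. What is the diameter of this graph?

Count: 6 vertices, 6 edges.
Vertex 1 has neighbors [0, 4], degree = 2.
Handshaking lemma: 2 * 6 = 12.
A tree on 6 vertices has 5 edges. This graph has 6 edges (1 extra). Not a tree.
Diameter (longest shortest path) = 3.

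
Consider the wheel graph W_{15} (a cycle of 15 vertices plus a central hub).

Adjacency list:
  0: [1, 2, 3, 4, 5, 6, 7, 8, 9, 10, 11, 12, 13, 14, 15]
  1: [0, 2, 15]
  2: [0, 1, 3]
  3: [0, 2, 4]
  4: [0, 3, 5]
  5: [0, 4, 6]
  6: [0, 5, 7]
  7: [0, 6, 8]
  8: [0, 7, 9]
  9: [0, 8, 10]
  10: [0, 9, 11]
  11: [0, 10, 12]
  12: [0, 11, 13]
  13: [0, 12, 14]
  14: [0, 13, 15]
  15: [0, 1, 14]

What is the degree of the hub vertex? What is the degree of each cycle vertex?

The hub connects to all 15 cycle vertices, so deg(hub) = 15.
Each cycle vertex connects to 2 neighbors on the cycle plus the hub, so deg(cycle vertex) = 3.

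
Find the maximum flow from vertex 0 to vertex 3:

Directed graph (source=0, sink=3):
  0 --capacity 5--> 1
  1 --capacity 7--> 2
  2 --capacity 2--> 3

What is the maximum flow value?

Computing max flow:
  Flow on (0->1): 2/5
  Flow on (1->2): 2/7
  Flow on (2->3): 2/2
Maximum flow = 2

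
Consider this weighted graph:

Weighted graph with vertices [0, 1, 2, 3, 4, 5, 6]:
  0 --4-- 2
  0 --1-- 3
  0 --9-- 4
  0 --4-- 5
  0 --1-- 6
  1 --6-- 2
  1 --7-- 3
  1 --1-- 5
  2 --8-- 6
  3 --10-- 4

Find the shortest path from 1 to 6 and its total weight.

Using Dijkstra's algorithm from vertex 1:
Shortest path: 1 -> 5 -> 0 -> 6
Total weight: 1 + 4 + 1 = 6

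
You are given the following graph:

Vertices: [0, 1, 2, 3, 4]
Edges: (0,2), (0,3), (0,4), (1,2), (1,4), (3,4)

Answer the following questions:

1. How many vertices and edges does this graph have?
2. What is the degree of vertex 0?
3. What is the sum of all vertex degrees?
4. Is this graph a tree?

Count: 5 vertices, 6 edges.
Vertex 0 has neighbors [2, 3, 4], degree = 3.
Handshaking lemma: 2 * 6 = 12.
A tree on 5 vertices has 4 edges. This graph has 6 edges (2 extra). Not a tree.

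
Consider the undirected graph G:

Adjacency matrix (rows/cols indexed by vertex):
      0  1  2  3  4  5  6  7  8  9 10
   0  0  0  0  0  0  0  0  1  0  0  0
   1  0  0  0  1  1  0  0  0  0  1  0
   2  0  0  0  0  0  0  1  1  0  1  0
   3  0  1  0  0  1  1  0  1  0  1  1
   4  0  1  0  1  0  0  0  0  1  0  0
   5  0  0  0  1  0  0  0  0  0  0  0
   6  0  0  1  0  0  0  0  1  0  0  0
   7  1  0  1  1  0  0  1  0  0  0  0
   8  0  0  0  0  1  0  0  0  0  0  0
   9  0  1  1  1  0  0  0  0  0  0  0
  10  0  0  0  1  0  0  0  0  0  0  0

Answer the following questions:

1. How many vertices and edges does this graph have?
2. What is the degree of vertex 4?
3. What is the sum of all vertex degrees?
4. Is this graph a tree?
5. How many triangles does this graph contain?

Count: 11 vertices, 14 edges.
Vertex 4 has neighbors [1, 3, 8], degree = 3.
Handshaking lemma: 2 * 14 = 28.
A tree on 11 vertices has 10 edges. This graph has 14 edges (4 extra). Not a tree.
Number of triangles = 3.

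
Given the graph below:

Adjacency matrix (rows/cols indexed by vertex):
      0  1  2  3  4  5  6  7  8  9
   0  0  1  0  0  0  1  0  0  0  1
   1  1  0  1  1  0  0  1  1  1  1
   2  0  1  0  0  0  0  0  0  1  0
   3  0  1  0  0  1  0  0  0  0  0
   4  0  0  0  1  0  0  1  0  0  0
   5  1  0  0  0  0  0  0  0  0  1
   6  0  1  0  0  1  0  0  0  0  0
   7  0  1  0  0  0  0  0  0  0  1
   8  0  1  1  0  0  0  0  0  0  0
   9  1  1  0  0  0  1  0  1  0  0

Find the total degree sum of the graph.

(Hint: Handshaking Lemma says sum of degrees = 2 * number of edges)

Count edges: 14 edges.
By Handshaking Lemma: sum of degrees = 2 * 14 = 28.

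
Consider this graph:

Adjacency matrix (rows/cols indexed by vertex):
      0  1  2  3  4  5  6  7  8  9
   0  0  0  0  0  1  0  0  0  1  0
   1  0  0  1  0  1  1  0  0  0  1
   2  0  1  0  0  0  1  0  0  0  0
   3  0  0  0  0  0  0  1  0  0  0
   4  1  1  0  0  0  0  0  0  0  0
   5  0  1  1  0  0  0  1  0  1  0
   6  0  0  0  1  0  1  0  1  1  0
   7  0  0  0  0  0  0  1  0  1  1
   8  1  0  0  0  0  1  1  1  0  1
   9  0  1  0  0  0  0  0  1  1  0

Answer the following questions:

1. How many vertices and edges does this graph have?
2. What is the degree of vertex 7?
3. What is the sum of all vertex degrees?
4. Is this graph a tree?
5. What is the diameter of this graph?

Count: 10 vertices, 15 edges.
Vertex 7 has neighbors [6, 8, 9], degree = 3.
Handshaking lemma: 2 * 15 = 30.
A tree on 10 vertices has 9 edges. This graph has 15 edges (6 extra). Not a tree.
Diameter (longest shortest path) = 4.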